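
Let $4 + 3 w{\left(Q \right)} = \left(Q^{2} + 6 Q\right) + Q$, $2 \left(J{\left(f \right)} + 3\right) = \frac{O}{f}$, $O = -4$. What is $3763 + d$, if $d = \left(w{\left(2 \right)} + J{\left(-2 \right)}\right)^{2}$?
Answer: $\frac{33931}{9} \approx 3770.1$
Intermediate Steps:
$J{\left(f \right)} = -3 - \frac{2}{f}$ ($J{\left(f \right)} = -3 + \frac{\left(-4\right) \frac{1}{f}}{2} = -3 - \frac{2}{f}$)
$w{\left(Q \right)} = - \frac{4}{3} + \frac{Q^{2}}{3} + \frac{7 Q}{3}$ ($w{\left(Q \right)} = - \frac{4}{3} + \frac{\left(Q^{2} + 6 Q\right) + Q}{3} = - \frac{4}{3} + \frac{Q^{2} + 7 Q}{3} = - \frac{4}{3} + \left(\frac{Q^{2}}{3} + \frac{7 Q}{3}\right) = - \frac{4}{3} + \frac{Q^{2}}{3} + \frac{7 Q}{3}$)
$d = \frac{64}{9}$ ($d = \left(\left(- \frac{4}{3} + \frac{2^{2}}{3} + \frac{7}{3} \cdot 2\right) - \left(3 + \frac{2}{-2}\right)\right)^{2} = \left(\left(- \frac{4}{3} + \frac{1}{3} \cdot 4 + \frac{14}{3}\right) - 2\right)^{2} = \left(\left(- \frac{4}{3} + \frac{4}{3} + \frac{14}{3}\right) + \left(-3 + 1\right)\right)^{2} = \left(\frac{14}{3} - 2\right)^{2} = \left(\frac{8}{3}\right)^{2} = \frac{64}{9} \approx 7.1111$)
$3763 + d = 3763 + \frac{64}{9} = \frac{33931}{9}$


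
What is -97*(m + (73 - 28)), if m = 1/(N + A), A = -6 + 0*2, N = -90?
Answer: -418943/96 ≈ -4364.0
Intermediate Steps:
A = -6 (A = -6 + 0 = -6)
m = -1/96 (m = 1/(-90 - 6) = 1/(-96) = -1/96 ≈ -0.010417)
-97*(m + (73 - 28)) = -97*(-1/96 + (73 - 28)) = -97*(-1/96 + 45) = -97*4319/96 = -418943/96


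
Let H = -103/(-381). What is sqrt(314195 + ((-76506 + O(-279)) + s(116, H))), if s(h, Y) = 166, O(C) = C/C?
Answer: 4*sqrt(14866) ≈ 487.71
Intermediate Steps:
H = 103/381 (H = -103*(-1/381) = 103/381 ≈ 0.27034)
O(C) = 1
sqrt(314195 + ((-76506 + O(-279)) + s(116, H))) = sqrt(314195 + ((-76506 + 1) + 166)) = sqrt(314195 + (-76505 + 166)) = sqrt(314195 - 76339) = sqrt(237856) = 4*sqrt(14866)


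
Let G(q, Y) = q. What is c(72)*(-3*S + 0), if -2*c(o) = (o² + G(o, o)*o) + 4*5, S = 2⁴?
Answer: 249312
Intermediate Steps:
S = 16
c(o) = -10 - o² (c(o) = -((o² + o*o) + 4*5)/2 = -((o² + o²) + 20)/2 = -(2*o² + 20)/2 = -(20 + 2*o²)/2 = -10 - o²)
c(72)*(-3*S + 0) = (-10 - 1*72²)*(-3*16 + 0) = (-10 - 1*5184)*(-48 + 0) = (-10 - 5184)*(-48) = -5194*(-48) = 249312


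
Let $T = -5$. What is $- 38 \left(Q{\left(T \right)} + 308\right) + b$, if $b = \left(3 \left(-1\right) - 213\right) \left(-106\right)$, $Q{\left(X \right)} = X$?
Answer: $11382$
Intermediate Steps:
$b = 22896$ ($b = \left(-3 - 213\right) \left(-106\right) = \left(-216\right) \left(-106\right) = 22896$)
$- 38 \left(Q{\left(T \right)} + 308\right) + b = - 38 \left(-5 + 308\right) + 22896 = \left(-38\right) 303 + 22896 = -11514 + 22896 = 11382$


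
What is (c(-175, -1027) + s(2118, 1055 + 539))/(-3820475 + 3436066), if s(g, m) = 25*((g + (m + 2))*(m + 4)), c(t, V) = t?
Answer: -148374125/384409 ≈ -385.98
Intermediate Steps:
s(g, m) = 25*(4 + m)*(2 + g + m) (s(g, m) = 25*((g + (2 + m))*(4 + m)) = 25*((2 + g + m)*(4 + m)) = 25*((4 + m)*(2 + g + m)) = 25*(4 + m)*(2 + g + m))
(c(-175, -1027) + s(2118, 1055 + 539))/(-3820475 + 3436066) = (-175 + (200 + 25*(1055 + 539)² + 100*2118 + 150*(1055 + 539) + 25*2118*(1055 + 539)))/(-3820475 + 3436066) = (-175 + (200 + 25*1594² + 211800 + 150*1594 + 25*2118*1594))/(-384409) = (-175 + (200 + 25*2540836 + 211800 + 239100 + 84402300))*(-1/384409) = (-175 + (200 + 63520900 + 211800 + 239100 + 84402300))*(-1/384409) = (-175 + 148374300)*(-1/384409) = 148374125*(-1/384409) = -148374125/384409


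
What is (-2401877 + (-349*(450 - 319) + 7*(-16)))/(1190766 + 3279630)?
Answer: -611927/1117599 ≈ -0.54754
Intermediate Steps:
(-2401877 + (-349*(450 - 319) + 7*(-16)))/(1190766 + 3279630) = (-2401877 + (-349*131 - 112))/4470396 = (-2401877 + (-45719 - 112))*(1/4470396) = (-2401877 - 45831)*(1/4470396) = -2447708*1/4470396 = -611927/1117599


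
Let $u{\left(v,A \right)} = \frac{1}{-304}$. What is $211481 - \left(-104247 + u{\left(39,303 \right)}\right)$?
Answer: $\frac{95981313}{304} \approx 3.1573 \cdot 10^{5}$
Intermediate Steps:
$u{\left(v,A \right)} = - \frac{1}{304}$
$211481 - \left(-104247 + u{\left(39,303 \right)}\right) = 211481 - \left(-104247 - \frac{1}{304}\right) = 211481 - - \frac{31691089}{304} = 211481 + \frac{31691089}{304} = \frac{95981313}{304}$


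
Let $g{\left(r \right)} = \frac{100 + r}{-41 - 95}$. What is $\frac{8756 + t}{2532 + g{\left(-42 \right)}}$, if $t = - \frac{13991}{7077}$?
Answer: $\frac{4212751028}{1218284319} \approx 3.4579$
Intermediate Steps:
$t = - \frac{13991}{7077}$ ($t = \left(-13991\right) \frac{1}{7077} = - \frac{13991}{7077} \approx -1.977$)
$g{\left(r \right)} = - \frac{25}{34} - \frac{r}{136}$ ($g{\left(r \right)} = \frac{100 + r}{-136} = \left(100 + r\right) \left(- \frac{1}{136}\right) = - \frac{25}{34} - \frac{r}{136}$)
$\frac{8756 + t}{2532 + g{\left(-42 \right)}} = \frac{8756 - \frac{13991}{7077}}{2532 - \frac{29}{68}} = \frac{61952221}{7077 \left(2532 + \left(- \frac{25}{34} + \frac{21}{68}\right)\right)} = \frac{61952221}{7077 \left(2532 - \frac{29}{68}\right)} = \frac{61952221}{7077 \cdot \frac{172147}{68}} = \frac{61952221}{7077} \cdot \frac{68}{172147} = \frac{4212751028}{1218284319}$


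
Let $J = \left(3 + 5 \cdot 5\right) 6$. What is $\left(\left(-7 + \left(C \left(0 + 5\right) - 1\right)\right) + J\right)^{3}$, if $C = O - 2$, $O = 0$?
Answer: $3375000$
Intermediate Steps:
$C = -2$ ($C = 0 - 2 = -2$)
$J = 168$ ($J = \left(3 + 25\right) 6 = 28 \cdot 6 = 168$)
$\left(\left(-7 + \left(C \left(0 + 5\right) - 1\right)\right) + J\right)^{3} = \left(\left(-7 - \left(1 + 2 \left(0 + 5\right)\right)\right) + 168\right)^{3} = \left(\left(-7 - 11\right) + 168\right)^{3} = \left(-18 + 168\right)^{3} = 150^{3} = 3375000$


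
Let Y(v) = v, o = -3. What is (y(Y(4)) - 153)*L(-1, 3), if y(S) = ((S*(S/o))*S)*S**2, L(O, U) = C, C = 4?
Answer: -5932/3 ≈ -1977.3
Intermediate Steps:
L(O, U) = 4
y(S) = -S**5/3 (y(S) = ((S*(S/(-3)))*S)*S**2 = ((S*(S*(-1/3)))*S)*S**2 = ((S*(-S/3))*S)*S**2 = ((-S**2/3)*S)*S**2 = (-S**3/3)*S**2 = -S**5/3)
(y(Y(4)) - 153)*L(-1, 3) = (-1/3*4**5 - 153)*4 = (-1/3*1024 - 153)*4 = (-1024/3 - 153)*4 = -1483/3*4 = -5932/3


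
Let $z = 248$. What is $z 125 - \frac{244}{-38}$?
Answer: $\frac{589122}{19} \approx 31006.0$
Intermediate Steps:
$z 125 - \frac{244}{-38} = 248 \cdot 125 - \frac{244}{-38} = 31000 - - \frac{122}{19} = 31000 + \frac{122}{19} = \frac{589122}{19}$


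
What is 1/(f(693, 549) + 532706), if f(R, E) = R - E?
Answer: 1/532850 ≈ 1.8767e-6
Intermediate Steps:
1/(f(693, 549) + 532706) = 1/((693 - 1*549) + 532706) = 1/((693 - 549) + 532706) = 1/(144 + 532706) = 1/532850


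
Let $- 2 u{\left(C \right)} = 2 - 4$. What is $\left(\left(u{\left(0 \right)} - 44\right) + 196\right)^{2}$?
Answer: $23409$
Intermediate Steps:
$u{\left(C \right)} = 1$ ($u{\left(C \right)} = - \frac{2 - 4}{2} = \left(- \frac{1}{2}\right) \left(-2\right) = 1$)
$\left(\left(u{\left(0 \right)} - 44\right) + 196\right)^{2} = \left(\left(1 - 44\right) + 196\right)^{2} = \left(-43 + 196\right)^{2} = 153^{2} = 23409$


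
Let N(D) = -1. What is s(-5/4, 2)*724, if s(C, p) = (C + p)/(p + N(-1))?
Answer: 543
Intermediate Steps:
s(C, p) = (C + p)/(-1 + p) (s(C, p) = (C + p)/(p - 1) = (C + p)/(-1 + p))
s(-5/4, 2)*724 = ((-5/4 + 2)/(-1 + 2))*724 = ((-5*¼ + 2)/1)*724 = (1*(-5/4 + 2))*724 = (1*(¾))*724 = (¾)*724 = 543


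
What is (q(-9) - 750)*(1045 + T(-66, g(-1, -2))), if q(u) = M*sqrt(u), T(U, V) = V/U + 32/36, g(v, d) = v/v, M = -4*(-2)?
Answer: -25885375/33 + 828332*I/33 ≈ -7.8441e+5 + 25101.0*I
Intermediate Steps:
M = 8
g(v, d) = 1
T(U, V) = 8/9 + V/U (T(U, V) = V/U + 32*(1/36) = V/U + 8/9 = 8/9 + V/U)
q(u) = 8*sqrt(u)
(q(-9) - 750)*(1045 + T(-66, g(-1, -2))) = (8*sqrt(-9) - 750)*(1045 + (8/9 + 1/(-66))) = (8*(3*I) - 750)*(1045 + (8/9 + 1*(-1/66))) = (24*I - 750)*(1045 + (8/9 - 1/66)) = (-750 + 24*I)*(1045 + 173/198) = (-750 + 24*I)*(207083/198) = -25885375/33 + 828332*I/33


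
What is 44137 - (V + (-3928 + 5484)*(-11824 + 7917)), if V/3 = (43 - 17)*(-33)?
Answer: 6126003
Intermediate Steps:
V = -2574 (V = 3*((43 - 17)*(-33)) = 3*(26*(-33)) = 3*(-858) = -2574)
44137 - (V + (-3928 + 5484)*(-11824 + 7917)) = 44137 - (-2574 + (-3928 + 5484)*(-11824 + 7917)) = 44137 - (-2574 + 1556*(-3907)) = 44137 - (-2574 - 6079292) = 44137 - 1*(-6081866) = 44137 + 6081866 = 6126003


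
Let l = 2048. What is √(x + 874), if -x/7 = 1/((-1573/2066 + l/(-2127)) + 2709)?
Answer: 2*√30925075059534065313937/11896803899 ≈ 29.563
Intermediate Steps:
x = -30760674/11896803899 (x = -7/((-1573/2066 + 2048/(-2127)) + 2709) = -7/((-1573*1/2066 + 2048*(-1/2127)) + 2709) = -7/((-1573/2066 - 2048/2127) + 2709) = -7/(-7576939/4394382 + 2709) = -7/11896803899/4394382 = -7*4394382/11896803899 = -30760674/11896803899 ≈ -0.0025856)
√(x + 874) = √(-30760674/11896803899 + 874) = √(10397775847052/11896803899) = 2*√30925075059534065313937/11896803899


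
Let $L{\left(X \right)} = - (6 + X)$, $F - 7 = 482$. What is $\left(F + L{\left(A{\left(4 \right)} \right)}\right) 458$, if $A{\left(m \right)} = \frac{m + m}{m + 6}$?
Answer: $\frac{1104238}{5} \approx 2.2085 \cdot 10^{5}$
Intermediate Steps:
$A{\left(m \right)} = \frac{2 m}{6 + m}$
$F = 489$ ($F = 7 + 482 = 489$)
$L{\left(X \right)} = -6 - X$
$\left(F + L{\left(A{\left(4 \right)} \right)}\right) 458 = \left(489 - \left(6 + 2 \cdot 4 \frac{1}{6 + 4}\right)\right) 458 = \left(489 - \left(6 + 2 \cdot 4 \cdot \frac{1}{10}\right)\right) 458 = \left(489 - \frac{34}{5}\right) 458 = \frac{2411}{5} \cdot 458 = \frac{1104238}{5}$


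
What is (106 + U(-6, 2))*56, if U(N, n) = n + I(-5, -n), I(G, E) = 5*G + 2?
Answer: 4760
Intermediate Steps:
I(G, E) = 2 + 5*G
U(N, n) = -23 + n (U(N, n) = n + (2 + 5*(-5)) = n + (2 - 25) = n - 23 = -23 + n)
(106 + U(-6, 2))*56 = (106 + (-23 + 2))*56 = (106 - 21)*56 = 85*56 = 4760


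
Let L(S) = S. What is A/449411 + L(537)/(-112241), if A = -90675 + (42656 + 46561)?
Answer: -404981085/50442340051 ≈ -0.0080286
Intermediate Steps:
A = -1458 (A = -90675 + 89217 = -1458)
A/449411 + L(537)/(-112241) = -1458/449411 + 537/(-112241) = -1458*1/449411 + 537*(-1/112241) = -1458/449411 - 537/112241 = -404981085/50442340051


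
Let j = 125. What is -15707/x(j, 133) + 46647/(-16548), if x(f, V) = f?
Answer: -88583437/689500 ≈ -128.47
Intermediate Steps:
-15707/x(j, 133) + 46647/(-16548) = -15707/125 + 46647/(-16548) = -15707*1/125 + 46647*(-1/16548) = -15707/125 - 15549/5516 = -88583437/689500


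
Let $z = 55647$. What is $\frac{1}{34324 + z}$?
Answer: $\frac{1}{89971} \approx 1.1115 \cdot 10^{-5}$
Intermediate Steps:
$\frac{1}{34324 + z} = \frac{1}{34324 + 55647} = \frac{1}{89971}$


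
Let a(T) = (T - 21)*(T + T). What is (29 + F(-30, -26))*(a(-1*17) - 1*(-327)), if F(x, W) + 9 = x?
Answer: -16190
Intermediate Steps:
a(T) = 2*T*(-21 + T) (a(T) = (-21 + T)*(2*T) = 2*T*(-21 + T))
F(x, W) = -9 + x
(29 + F(-30, -26))*(a(-1*17) - 1*(-327)) = (29 + (-9 - 30))*(2*(-1*17)*(-21 - 1*17) - 1*(-327)) = (29 - 39)*(2*(-17)*(-21 - 17) + 327) = -10*(2*(-17)*(-38) + 327) = -10*(1292 + 327) = -10*1619 = -16190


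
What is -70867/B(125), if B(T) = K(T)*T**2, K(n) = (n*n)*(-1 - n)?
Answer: 70867/30761718750 ≈ 2.3037e-6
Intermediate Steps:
K(n) = n**2*(-1 - n)
B(T) = T**4*(-1 - T) (B(T) = (T**2*(-1 - T))*T**2 = T**4*(-1 - T))
-70867/B(125) = -70867*1/(244140625*(-1 - 1*125)) = -70867*1/(244140625*(-1 - 125)) = -70867/(244140625*(-126)) = -70867/(-30761718750) = -70867*(-1/30761718750) = 70867/30761718750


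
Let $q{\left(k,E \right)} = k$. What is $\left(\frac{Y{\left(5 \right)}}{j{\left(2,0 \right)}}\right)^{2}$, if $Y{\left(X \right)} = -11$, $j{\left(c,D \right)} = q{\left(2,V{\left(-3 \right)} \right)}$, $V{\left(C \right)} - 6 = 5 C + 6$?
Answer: $\frac{121}{4} \approx 30.25$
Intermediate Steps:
$V{\left(C \right)} = 12 + 5 C$ ($V{\left(C \right)} = 6 + \left(5 C + 6\right) = 6 + \left(6 + 5 C\right) = 12 + 5 C$)
$j{\left(c,D \right)} = 2$
$\left(\frac{Y{\left(5 \right)}}{j{\left(2,0 \right)}}\right)^{2} = \left(- \frac{11}{2}\right)^{2} = \frac{121}{4}$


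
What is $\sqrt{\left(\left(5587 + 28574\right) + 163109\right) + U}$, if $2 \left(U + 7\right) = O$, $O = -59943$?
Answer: $\frac{\sqrt{669166}}{2} \approx 409.01$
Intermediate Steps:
$U = - \frac{59957}{2}$ ($U = -7 + \frac{1}{2} \left(-59943\right) = -7 - \frac{59943}{2} = - \frac{59957}{2} \approx -29979.0$)
$\sqrt{\left(\left(5587 + 28574\right) + 163109\right) + U} = \sqrt{\left(\left(5587 + 28574\right) + 163109\right) - \frac{59957}{2}} = \sqrt{\left(34161 + 163109\right) - \frac{59957}{2}} = \sqrt{197270 - \frac{59957}{2}} = \sqrt{\frac{334583}{2}} = \frac{\sqrt{669166}}{2}$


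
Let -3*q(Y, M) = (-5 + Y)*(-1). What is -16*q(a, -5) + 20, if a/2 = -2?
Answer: 68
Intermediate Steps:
a = -4 (a = 2*(-2) = -4)
q(Y, M) = -5/3 + Y/3 (q(Y, M) = -(-5 + Y)*(-1)/3 = -(5 - Y)/3 = -5/3 + Y/3)
-16*q(a, -5) + 20 = -16*(-5/3 + (1/3)*(-4)) + 20 = -16*(-5/3 - 4/3) + 20 = -16*(-3) + 20 = 48 + 20 = 68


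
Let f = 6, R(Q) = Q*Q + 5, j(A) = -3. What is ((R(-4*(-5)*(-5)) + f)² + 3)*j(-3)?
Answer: -300660372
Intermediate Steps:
R(Q) = 5 + Q² (R(Q) = Q² + 5 = 5 + Q²)
((R(-4*(-5)*(-5)) + f)² + 3)*j(-3) = (((5 + (-4*(-5)*(-5))²) + 6)² + 3)*(-3) = (((5 + (20*(-5))²) + 6)² + 3)*(-3) = (((5 + (-100)²) + 6)² + 3)*(-3) = (((5 + 10000) + 6)² + 3)*(-3) = ((10005 + 6)² + 3)*(-3) = (10011² + 3)*(-3) = (100220121 + 3)*(-3) = 100220124*(-3) = -300660372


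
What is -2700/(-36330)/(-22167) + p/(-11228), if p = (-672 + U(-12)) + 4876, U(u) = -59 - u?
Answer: -1771309583/4784239572 ≈ -0.37024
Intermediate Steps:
p = 4157 (p = (-672 + (-59 - 1*(-12))) + 4876 = (-672 + (-59 + 12)) + 4876 = (-672 - 47) + 4876 = -719 + 4876 = 4157)
-2700/(-36330)/(-22167) + p/(-11228) = -2700/(-36330)/(-22167) + 4157/(-11228) = -2700*(-1/36330)*(-1/22167) + 4157*(-1/11228) = (90/1211)*(-1/22167) - 4157/11228 = -10/2982693 - 4157/11228 = -1771309583/4784239572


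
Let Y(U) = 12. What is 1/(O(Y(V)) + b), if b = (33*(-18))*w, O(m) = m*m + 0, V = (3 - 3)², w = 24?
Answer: -1/14112 ≈ -7.0862e-5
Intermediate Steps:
V = 0 (V = 0² = 0)
O(m) = m² (O(m) = m² + 0 = m²)
b = -14256 (b = (33*(-18))*24 = -594*24 = -14256)
1/(O(Y(V)) + b) = 1/(12² - 14256) = 1/(144 - 14256) = 1/(-14112) = -1/14112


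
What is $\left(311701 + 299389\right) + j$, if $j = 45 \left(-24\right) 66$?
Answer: $539810$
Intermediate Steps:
$j = -71280$ ($j = \left(-1080\right) 66 = -71280$)
$\left(311701 + 299389\right) + j = \left(311701 + 299389\right) - 71280 = 611090 - 71280 = 539810$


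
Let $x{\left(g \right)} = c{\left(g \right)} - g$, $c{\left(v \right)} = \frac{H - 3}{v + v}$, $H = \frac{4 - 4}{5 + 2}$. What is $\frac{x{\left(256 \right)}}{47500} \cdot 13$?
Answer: $- \frac{68159}{972800} \approx -0.070065$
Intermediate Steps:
$H = 0$ ($H = \frac{0}{7} = 0 \cdot \frac{1}{7} = 0$)
$c{\left(v \right)} = - \frac{3}{2 v}$ ($c{\left(v \right)} = \frac{0 - 3}{v + v} = - \frac{3}{2 v}$)
$x{\left(g \right)} = - g - \frac{3}{2 g}$ ($x{\left(g \right)} = - \frac{3}{2 g} - g = - g - \frac{3}{2 g}$)
$\frac{x{\left(256 \right)}}{47500} \cdot 13 = \frac{\left(-1\right) 256 - \frac{3}{2 \cdot 256}}{47500} \cdot 13 = \left(-256 - \frac{3}{512}\right) \frac{1}{47500} \cdot 13 = \left(- \frac{131075}{512}\right) \frac{1}{47500} \cdot 13 = \left(- \frac{5243}{972800}\right) 13 = - \frac{68159}{972800}$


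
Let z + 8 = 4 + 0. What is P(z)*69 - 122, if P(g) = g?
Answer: -398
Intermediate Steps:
z = -4 (z = -8 + (4 + 0) = -8 + 4 = -4)
P(z)*69 - 122 = -4*69 - 122 = -276 - 122 = -398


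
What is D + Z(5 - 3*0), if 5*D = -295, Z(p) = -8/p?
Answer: -303/5 ≈ -60.600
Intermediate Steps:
D = -59 (D = (⅕)*(-295) = -59)
D + Z(5 - 3*0) = -59 - 8/(5 - 3*0) = -59 - 8/(5 + 0) = -59 - 8/5 = -303/5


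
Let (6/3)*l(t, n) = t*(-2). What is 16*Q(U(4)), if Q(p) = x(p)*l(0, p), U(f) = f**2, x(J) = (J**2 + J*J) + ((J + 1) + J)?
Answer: 0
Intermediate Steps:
l(t, n) = -t (l(t, n) = (t*(-2))/2 = (-2*t)/2 = -t)
x(J) = 1 + 2*J + 2*J**2 (x(J) = (J**2 + J**2) + ((1 + J) + J) = 2*J**2 + (1 + 2*J) = 1 + 2*J + 2*J**2)
Q(p) = 0 (Q(p) = (1 + 2*p + 2*p**2)*(-1*0) = (1 + 2*p + 2*p**2)*0 = 0)
16*Q(U(4)) = 16*0 = 0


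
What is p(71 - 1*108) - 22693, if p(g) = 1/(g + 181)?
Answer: -3267791/144 ≈ -22693.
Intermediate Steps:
p(g) = 1/(181 + g)
p(71 - 1*108) - 22693 = 1/(181 + (71 - 1*108)) - 22693 = 1/(181 + (71 - 108)) - 22693 = 1/(181 - 37) - 22693 = 1/144 - 22693 = -3267791/144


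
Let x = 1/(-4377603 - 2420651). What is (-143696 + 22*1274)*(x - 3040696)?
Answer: 1195511120855895690/3399127 ≈ 3.5171e+11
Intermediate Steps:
x = -1/6798254 (x = 1/(-6798254) = -1/6798254 ≈ -1.4710e-7)
(-143696 + 22*1274)*(x - 3040696) = (-143696 + 22*1274)*(-1/6798254 - 3040696) = (-143696 + 28028)*(-20671423744785/6798254) = -115668*(-20671423744785/6798254) = 1195511120855895690/3399127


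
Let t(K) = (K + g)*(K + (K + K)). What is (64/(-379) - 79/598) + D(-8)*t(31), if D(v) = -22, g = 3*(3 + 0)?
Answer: -18548449493/226642 ≈ -81840.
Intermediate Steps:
g = 9 (g = 3*3 = 9)
t(K) = 3*K*(9 + K) (t(K) = (K + 9)*(K + (K + K)) = (9 + K)*(K + 2*K) = (9 + K)*(3*K) = 3*K*(9 + K))
(64/(-379) - 79/598) + D(-8)*t(31) = (64/(-379) - 79/598) - 66*31*(9 + 31) = (64*(-1/379) - 79*1/598) - 66*31*40 = (-64/379 - 79/598) - 22*3720 = -68213/226642 - 81840 = -18548449493/226642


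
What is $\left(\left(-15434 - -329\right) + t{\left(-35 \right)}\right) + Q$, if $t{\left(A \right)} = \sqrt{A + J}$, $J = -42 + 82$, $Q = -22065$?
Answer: $-37170 + \sqrt{5} \approx -37168.0$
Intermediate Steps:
$J = 40$
$t{\left(A \right)} = \sqrt{40 + A}$ ($t{\left(A \right)} = \sqrt{A + 40} = \sqrt{40 + A}$)
$\left(\left(-15434 - -329\right) + t{\left(-35 \right)}\right) + Q = \left(\left(-15434 - -329\right) + \sqrt{40 - 35}\right) - 22065 = \left(\left(-15434 + 329\right) + \sqrt{5}\right) - 22065 = \left(-15105 + \sqrt{5}\right) - 22065 = -37170 + \sqrt{5}$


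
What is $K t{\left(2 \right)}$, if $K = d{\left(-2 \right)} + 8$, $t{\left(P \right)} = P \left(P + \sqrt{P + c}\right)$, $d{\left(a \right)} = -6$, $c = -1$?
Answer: $12$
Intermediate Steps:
$t{\left(P \right)} = P \left(P + \sqrt{-1 + P}\right)$ ($t{\left(P \right)} = P \left(P + \sqrt{P - 1}\right) = P \left(P + \sqrt{-1 + P}\right)$)
$K = 2$ ($K = -6 + 8 = 2$)
$K t{\left(2 \right)} = 2 \cdot 2 \left(2 + \sqrt{-1 + 2}\right) = 2 \cdot 2 \left(2 + \sqrt{1}\right) = 2 \cdot 2 \left(2 + 1\right) = 2 \cdot 2 \cdot 3 = 2 \cdot 6 = 12$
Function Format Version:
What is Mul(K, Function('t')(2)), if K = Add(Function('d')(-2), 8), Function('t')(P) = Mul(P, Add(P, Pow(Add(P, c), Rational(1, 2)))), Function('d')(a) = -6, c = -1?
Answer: 12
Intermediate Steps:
Function('t')(P) = Mul(P, Add(P, Pow(Add(-1, P), Rational(1, 2)))) (Function('t')(P) = Mul(P, Add(P, Pow(Add(P, -1), Rational(1, 2)))) = Mul(P, Add(P, Pow(Add(-1, P), Rational(1, 2)))))
K = 2 (K = Add(-6, 8) = 2)
Mul(K, Function('t')(2)) = Mul(2, Mul(2, Add(2, Pow(Add(-1, 2), Rational(1, 2))))) = Mul(2, Mul(2, Add(2, Pow(1, Rational(1, 2))))) = Mul(2, Mul(2, Add(2, 1))) = Mul(2, Mul(2, 3)) = Mul(2, 6) = 12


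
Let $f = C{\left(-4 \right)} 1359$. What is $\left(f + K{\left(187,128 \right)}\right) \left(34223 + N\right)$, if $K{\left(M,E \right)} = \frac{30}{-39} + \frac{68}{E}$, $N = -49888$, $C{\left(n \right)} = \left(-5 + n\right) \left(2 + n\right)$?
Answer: $- \frac{12262192065}{32} \approx -3.8319 \cdot 10^{8}$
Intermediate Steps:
$K{\left(M,E \right)} = - \frac{10}{13} + \frac{68}{E}$ ($K{\left(M,E \right)} = 30 \left(- \frac{1}{39}\right) + \frac{68}{E} = - \frac{10}{13} + \frac{68}{E}$)
$f = 24462$ ($f = \left(-10 + \left(-4\right)^{2} - -12\right) 1359 = \left(-10 + 16 + 12\right) 1359 = 18 \cdot 1359 = 24462$)
$\left(f + K{\left(187,128 \right)}\right) \left(34223 + N\right) = \left(24462 - \left(\frac{10}{13} - \frac{68}{128}\right)\right) \left(34223 - 49888\right) = \left(24462 + \left(- \frac{10}{13} + 68 \cdot \frac{1}{128}\right)\right) \left(-15665\right) = \left(24462 + \left(- \frac{10}{13} + \frac{17}{32}\right)\right) \left(-15665\right) = \left(24462 - \frac{99}{416}\right) \left(-15665\right) = \frac{10176093}{416} \left(-15665\right) = - \frac{12262192065}{32}$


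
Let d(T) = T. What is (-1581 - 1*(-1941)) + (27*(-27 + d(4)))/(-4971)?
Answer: 596727/1657 ≈ 360.13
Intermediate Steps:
(-1581 - 1*(-1941)) + (27*(-27 + d(4)))/(-4971) = (-1581 - 1*(-1941)) + (27*(-27 + 4))/(-4971) = (-1581 + 1941) + (27*(-23))*(-1/4971) = 360 - 621*(-1/4971) = 360 + 207/1657 = 596727/1657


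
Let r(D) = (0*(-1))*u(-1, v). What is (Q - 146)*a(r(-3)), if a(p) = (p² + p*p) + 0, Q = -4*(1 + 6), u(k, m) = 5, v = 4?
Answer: 0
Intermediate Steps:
r(D) = 0 (r(D) = (0*(-1))*5 = 0*5 = 0)
Q = -28 (Q = -4*7 = -28)
a(p) = 2*p² (a(p) = (p² + p²) + 0 = 2*p² + 0 = 2*p²)
(Q - 146)*a(r(-3)) = (-28 - 146)*(2*0²) = -348*0 = -174*0 = 0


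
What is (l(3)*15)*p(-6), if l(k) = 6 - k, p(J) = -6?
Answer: -270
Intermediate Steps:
(l(3)*15)*p(-6) = ((6 - 1*3)*15)*(-6) = ((6 - 3)*15)*(-6) = (3*15)*(-6) = 45*(-6) = -270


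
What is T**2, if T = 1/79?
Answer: 1/6241 ≈ 0.00016023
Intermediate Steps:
T = 1/79 ≈ 0.012658
T**2 = (1/79)**2 = 1/6241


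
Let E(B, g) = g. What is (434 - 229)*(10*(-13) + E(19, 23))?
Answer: -21935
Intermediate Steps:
(434 - 229)*(10*(-13) + E(19, 23)) = (434 - 229)*(10*(-13) + 23) = 205*(-130 + 23) = 205*(-107) = -21935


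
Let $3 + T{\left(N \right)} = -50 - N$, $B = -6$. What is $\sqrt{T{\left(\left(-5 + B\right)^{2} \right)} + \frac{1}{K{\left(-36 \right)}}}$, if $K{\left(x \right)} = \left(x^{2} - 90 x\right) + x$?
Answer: $\frac{i \sqrt{3914995}}{150} \approx 13.191 i$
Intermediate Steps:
$K{\left(x \right)} = x^{2} - 89 x$
$T{\left(N \right)} = -53 - N$ ($T{\left(N \right)} = -3 - \left(50 + N\right) = -53 - N$)
$\sqrt{T{\left(\left(-5 + B\right)^{2} \right)} + \frac{1}{K{\left(-36 \right)}}} = \sqrt{\left(-53 - \left(-5 - 6\right)^{2}\right) + \frac{1}{\left(-36\right) \left(-89 - 36\right)}} = \sqrt{\left(-53 - \left(-11\right)^{2}\right) + \frac{1}{\left(-36\right) \left(-125\right)}} = \sqrt{\left(-53 - 121\right) + \frac{1}{4500}} = \sqrt{-174 + \frac{1}{4500}} = \sqrt{- \frac{782999}{4500}} = \frac{i \sqrt{3914995}}{150}$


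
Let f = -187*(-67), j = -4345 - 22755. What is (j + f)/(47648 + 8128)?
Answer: -4857/18592 ≈ -0.26124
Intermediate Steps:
j = -27100
f = 12529
(j + f)/(47648 + 8128) = (-27100 + 12529)/(47648 + 8128) = -14571/55776 = -14571*1/55776 = -4857/18592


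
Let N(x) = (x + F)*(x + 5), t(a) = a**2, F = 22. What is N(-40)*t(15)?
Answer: 141750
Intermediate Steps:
N(x) = (5 + x)*(22 + x) (N(x) = (x + 22)*(x + 5) = (22 + x)*(5 + x) = (5 + x)*(22 + x))
N(-40)*t(15) = (110 + (-40)**2 + 27*(-40))*15**2 = (110 + 1600 - 1080)*225 = 630*225 = 141750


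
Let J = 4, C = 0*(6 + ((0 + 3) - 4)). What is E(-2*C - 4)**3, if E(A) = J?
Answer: 64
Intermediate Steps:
C = 0 (C = 0*(6 + (3 - 4)) = 0*(6 - 1) = 0*5 = 0)
E(A) = 4
E(-2*C - 4)**3 = 4**3 = 64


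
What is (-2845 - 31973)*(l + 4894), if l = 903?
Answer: -201839946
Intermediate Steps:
(-2845 - 31973)*(l + 4894) = (-2845 - 31973)*(903 + 4894) = -34818*5797 = -201839946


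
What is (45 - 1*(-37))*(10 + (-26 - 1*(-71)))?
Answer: 4510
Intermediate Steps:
(45 - 1*(-37))*(10 + (-26 - 1*(-71))) = (45 + 37)*(10 + (-26 + 71)) = 82*(10 + 45) = 82*55 = 4510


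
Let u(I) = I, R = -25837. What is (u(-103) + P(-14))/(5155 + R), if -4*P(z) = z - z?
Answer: 103/20682 ≈ 0.0049802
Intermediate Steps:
P(z) = 0 (P(z) = -(z - z)/4 = -¼*0 = 0)
(u(-103) + P(-14))/(5155 + R) = (-103 + 0)/(5155 - 25837) = -103/(-20682) = -103*(-1/20682) = 103/20682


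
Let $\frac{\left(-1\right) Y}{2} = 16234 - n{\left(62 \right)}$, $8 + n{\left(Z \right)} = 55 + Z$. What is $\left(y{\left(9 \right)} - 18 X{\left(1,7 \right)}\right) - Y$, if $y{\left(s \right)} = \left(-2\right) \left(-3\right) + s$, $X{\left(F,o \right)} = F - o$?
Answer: $32373$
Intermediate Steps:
$n{\left(Z \right)} = 47 + Z$ ($n{\left(Z \right)} = -8 + \left(55 + Z\right) = 47 + Z$)
$y{\left(s \right)} = 6 + s$
$Y = -32250$ ($Y = - 2 \left(16234 - \left(47 + 62\right)\right) = - 2 \left(16234 - 109\right) = \left(-2\right) 16125 = -32250$)
$\left(y{\left(9 \right)} - 18 X{\left(1,7 \right)}\right) - Y = \left(\left(6 + 9\right) - 18 \left(1 - 7\right)\right) - -32250 = \left(15 - 18 \left(1 - 7\right)\right) + 32250 = \left(15 - -108\right) + 32250 = \left(15 + 108\right) + 32250 = 123 + 32250 = 32373$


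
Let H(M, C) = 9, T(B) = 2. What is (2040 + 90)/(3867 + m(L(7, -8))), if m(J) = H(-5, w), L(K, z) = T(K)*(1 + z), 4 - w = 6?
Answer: 355/646 ≈ 0.54954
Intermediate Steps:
w = -2 (w = 4 - 1*6 = 4 - 6 = -2)
L(K, z) = 2 + 2*z (L(K, z) = 2*(1 + z) = 2 + 2*z)
m(J) = 9
(2040 + 90)/(3867 + m(L(7, -8))) = (2040 + 90)/(3867 + 9) = 2130/3876 = 2130*(1/3876) = 355/646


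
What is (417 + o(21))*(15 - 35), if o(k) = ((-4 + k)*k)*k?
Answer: -158280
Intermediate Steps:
o(k) = k**2*(-4 + k) (o(k) = (k*(-4 + k))*k = k**2*(-4 + k))
(417 + o(21))*(15 - 35) = (417 + 21**2*(-4 + 21))*(15 - 35) = (417 + 441*17)*(-20) = (417 + 7497)*(-20) = 7914*(-20) = -158280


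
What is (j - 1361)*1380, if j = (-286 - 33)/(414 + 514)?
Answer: -15029235/8 ≈ -1.8787e+6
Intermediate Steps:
j = -11/32 (j = -319/928 = -319*1/928 = -11/32 ≈ -0.34375)
(j - 1361)*1380 = (-11/32 - 1361)*1380 = -43563/32*1380 = -15029235/8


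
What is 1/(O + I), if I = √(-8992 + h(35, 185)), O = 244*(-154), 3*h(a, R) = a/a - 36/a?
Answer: -3945480/148256300641 - I*√99136905/148256300641 ≈ -2.6613e-5 - 6.7159e-8*I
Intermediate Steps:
h(a, R) = ⅓ - 12/a (h(a, R) = (a/a - 36/a)/3 = (1 - 36/a)/3 = ⅓ - 12/a)
O = -37576
I = I*√99136905/105 (I = √(-8992 + (⅓)*(-36 + 35)/35) = √(-8992 + (⅓)*(1/35)*(-1)) = √(-8992 - 1/105) = √(-944161/105) = I*√99136905/105 ≈ 94.826*I)
1/(O + I) = 1/(-37576 + I*√99136905/105)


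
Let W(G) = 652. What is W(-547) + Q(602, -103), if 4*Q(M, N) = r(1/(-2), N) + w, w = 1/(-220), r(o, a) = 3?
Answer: 574419/880 ≈ 652.75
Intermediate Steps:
w = -1/220 ≈ -0.0045455
Q(M, N) = 659/880 (Q(M, N) = (3 - 1/220)/4 = (1/4)*(659/220) = 659/880)
W(-547) + Q(602, -103) = 652 + 659/880 = 574419/880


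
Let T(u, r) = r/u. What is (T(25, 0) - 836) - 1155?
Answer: -1991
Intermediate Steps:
(T(25, 0) - 836) - 1155 = (0/25 - 836) - 1155 = (0*(1/25) - 836) - 1155 = (0 - 836) - 1155 = -836 - 1155 = -1991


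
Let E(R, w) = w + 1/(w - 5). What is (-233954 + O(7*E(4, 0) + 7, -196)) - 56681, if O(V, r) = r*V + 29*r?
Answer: -1487083/5 ≈ -2.9742e+5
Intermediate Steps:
E(R, w) = w + 1/(-5 + w)
O(V, r) = 29*r + V*r (O(V, r) = V*r + 29*r = 29*r + V*r)
(-233954 + O(7*E(4, 0) + 7, -196)) - 56681 = (-233954 - 196*(29 + (7*((1 + 0² - 5*0)/(-5 + 0)) + 7))) - 56681 = (-233954 - 196*(29 + (7*((1 + 0 + 0)/(-5)) + 7))) - 56681 = (-233954 - 196*(29 + (7*(-⅕*1) + 7))) - 56681 = (-233954 - 196*(29 + (7*(-⅕) + 7))) - 56681 = (-233954 - 196*(29 + (-7/5 + 7))) - 56681 = (-233954 - 196*(29 + 28/5)) - 56681 = (-233954 - 196*173/5) - 56681 = (-233954 - 33908/5) - 56681 = -1203678/5 - 56681 = -1487083/5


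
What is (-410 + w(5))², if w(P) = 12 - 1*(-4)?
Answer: 155236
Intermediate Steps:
w(P) = 16 (w(P) = 12 + 4 = 16)
(-410 + w(5))² = (-410 + 16)² = (-394)² = 155236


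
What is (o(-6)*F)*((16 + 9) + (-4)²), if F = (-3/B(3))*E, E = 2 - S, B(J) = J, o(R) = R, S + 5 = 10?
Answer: -738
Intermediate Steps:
S = 5 (S = -5 + 10 = 5)
E = -3 (E = 2 - 1*5 = 2 - 5 = -3)
F = 3 (F = -3/3*(-3) = -3*⅓*(-3) = -1*(-3) = 3)
(o(-6)*F)*((16 + 9) + (-4)²) = (-6*3)*((16 + 9) + (-4)²) = -18*(25 + 16) = -18*41 = -738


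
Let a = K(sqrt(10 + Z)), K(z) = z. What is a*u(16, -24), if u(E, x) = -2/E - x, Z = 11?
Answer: 191*sqrt(21)/8 ≈ 109.41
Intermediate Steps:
a = sqrt(21) (a = sqrt(10 + 11) = sqrt(21) ≈ 4.5826)
u(E, x) = -x - 2/E
a*u(16, -24) = sqrt(21)*(-1*(-24) - 2/16) = sqrt(21)*(24 - 2*1/16) = sqrt(21)*(24 - 1/8) = sqrt(21)*(191/8) = 191*sqrt(21)/8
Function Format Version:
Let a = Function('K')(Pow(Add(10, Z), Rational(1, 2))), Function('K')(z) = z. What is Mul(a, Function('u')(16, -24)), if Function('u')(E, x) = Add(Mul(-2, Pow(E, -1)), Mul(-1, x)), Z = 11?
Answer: Mul(Rational(191, 8), Pow(21, Rational(1, 2))) ≈ 109.41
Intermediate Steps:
a = Pow(21, Rational(1, 2)) (a = Pow(Add(10, 11), Rational(1, 2)) = Pow(21, Rational(1, 2)) ≈ 4.5826)
Function('u')(E, x) = Add(Mul(-1, x), Mul(-2, Pow(E, -1)))
Mul(a, Function('u')(16, -24)) = Mul(Pow(21, Rational(1, 2)), Add(Mul(-1, -24), Mul(-2, Pow(16, -1)))) = Mul(Pow(21, Rational(1, 2)), Add(24, Mul(-2, Rational(1, 16)))) = Mul(Pow(21, Rational(1, 2)), Add(24, Rational(-1, 8))) = Mul(Pow(21, Rational(1, 2)), Rational(191, 8)) = Mul(Rational(191, 8), Pow(21, Rational(1, 2)))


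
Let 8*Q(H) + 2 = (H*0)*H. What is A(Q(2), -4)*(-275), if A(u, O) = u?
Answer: 275/4 ≈ 68.750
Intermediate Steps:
Q(H) = -¼ (Q(H) = -¼ + ((H*0)*H)/8 = -¼ + (0*H)/8 = -¼ + (⅛)*0 = -¼ + 0 = -¼)
A(Q(2), -4)*(-275) = -¼*(-275) = 275/4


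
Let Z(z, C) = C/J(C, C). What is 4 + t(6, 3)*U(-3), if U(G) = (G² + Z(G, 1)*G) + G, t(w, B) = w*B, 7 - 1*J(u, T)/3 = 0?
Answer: 766/7 ≈ 109.43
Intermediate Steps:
J(u, T) = 21 (J(u, T) = 21 - 3*0 = 21 + 0 = 21)
t(w, B) = B*w
Z(z, C) = C/21
U(G) = G² + 22*G/21 (U(G) = (G² + ((1/21)*1)*G) + G = (G² + G/21) + G = G² + 22*G/21)
4 + t(6, 3)*U(-3) = 4 + (3*6)*((1/21)*(-3)*(22 + 21*(-3))) = 4 + 18*((1/21)*(-3)*(22 - 63)) = 4 + 18*((1/21)*(-3)*(-41)) = 4 + 18*(41/7) = 4 + 738/7 = 766/7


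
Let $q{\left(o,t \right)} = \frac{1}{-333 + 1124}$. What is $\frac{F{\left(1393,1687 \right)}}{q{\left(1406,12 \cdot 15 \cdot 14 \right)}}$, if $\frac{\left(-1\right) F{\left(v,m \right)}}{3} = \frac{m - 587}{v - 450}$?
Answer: $- \frac{2610300}{943} \approx -2768.1$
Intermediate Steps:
$F{\left(v,m \right)} = - \frac{3 \left(-587 + m\right)}{-450 + v}$ ($F{\left(v,m \right)} = - 3 \frac{m - 587}{v - 450} = - 3 \frac{m - 587}{-450 + v} = - 3 \frac{-587 + m}{-450 + v} = - \frac{3 \left(-587 + m\right)}{-450 + v}$)
$q{\left(o,t \right)} = \frac{1}{791}$
$\frac{F{\left(1393,1687 \right)}}{q{\left(1406,12 \cdot 15 \cdot 14 \right)}} = \frac{3 \left(587 - 1687\right)}{-450 + 1393} \frac{1}{\frac{1}{791}} = \frac{3 \left(587 - 1687\right)}{943} \cdot 791 = 3 \cdot \frac{1}{943} \left(-1100\right) 791 = \left(- \frac{3300}{943}\right) 791 = - \frac{2610300}{943}$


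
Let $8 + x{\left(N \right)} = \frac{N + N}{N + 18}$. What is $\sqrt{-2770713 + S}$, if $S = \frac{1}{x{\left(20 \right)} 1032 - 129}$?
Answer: $\frac{i \sqrt{1152685875882}}{645} \approx 1664.5 i$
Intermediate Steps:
$x{\left(N \right)} = -8 + \frac{2 N}{18 + N}$ ($x{\left(N \right)} = -8 + \frac{N + N}{N + 18} = -8 + \frac{2 N}{18 + N}$)
$S = - \frac{19}{138675}$ ($S = \frac{1}{\frac{6 \left(-24 - 20\right)}{18 + 20} \cdot 1032 - 129} = \frac{1}{\frac{6 \left(-24 - 20\right)}{38} \cdot 1032 - 129} = \frac{1}{6 \cdot \frac{1}{38} \left(-44\right) 1032 - 129} = \frac{1}{\left(- \frac{132}{19}\right) 1032 - 129} = \frac{1}{- \frac{136224}{19} - 129} = \frac{1}{- \frac{138675}{19}} = - \frac{19}{138675} \approx -0.00013701$)
$\sqrt{-2770713 + S} = \sqrt{-2770713 - \frac{19}{138675}} = \sqrt{- \frac{384228625294}{138675}} = \frac{i \sqrt{1152685875882}}{645}$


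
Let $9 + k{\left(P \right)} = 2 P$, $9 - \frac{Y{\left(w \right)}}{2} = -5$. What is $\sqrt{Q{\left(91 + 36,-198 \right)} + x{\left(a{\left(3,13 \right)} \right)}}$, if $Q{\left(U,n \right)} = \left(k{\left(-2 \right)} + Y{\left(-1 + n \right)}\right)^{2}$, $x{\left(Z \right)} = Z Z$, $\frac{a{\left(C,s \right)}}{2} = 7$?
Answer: $\sqrt{421} \approx 20.518$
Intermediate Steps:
$a{\left(C,s \right)} = 14$ ($a{\left(C,s \right)} = 2 \cdot 7 = 14$)
$Y{\left(w \right)} = 28$ ($Y{\left(w \right)} = 18 - -10 = 18 + 10 = 28$)
$k{\left(P \right)} = -9 + 2 P$
$x{\left(Z \right)} = Z^{2}$
$Q{\left(U,n \right)} = 225$ ($Q{\left(U,n \right)} = \left(\left(-9 + 2 \left(-2\right)\right) + 28\right)^{2} = \left(\left(-9 - 4\right) + 28\right)^{2} = \left(-13 + 28\right)^{2} = 15^{2} = 225$)
$\sqrt{Q{\left(91 + 36,-198 \right)} + x{\left(a{\left(3,13 \right)} \right)}} = \sqrt{225 + 14^{2}} = \sqrt{225 + 196} = \sqrt{421}$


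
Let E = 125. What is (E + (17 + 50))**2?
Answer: 36864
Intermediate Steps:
(E + (17 + 50))**2 = (125 + (17 + 50))**2 = (125 + 67)**2 = 192**2 = 36864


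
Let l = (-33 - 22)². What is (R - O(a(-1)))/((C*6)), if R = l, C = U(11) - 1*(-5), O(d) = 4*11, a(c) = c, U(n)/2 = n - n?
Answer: 2981/30 ≈ 99.367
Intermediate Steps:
U(n) = 0 (U(n) = 2*(n - n) = 2*0 = 0)
O(d) = 44
l = 3025 (l = (-55)² = 3025)
C = 5 (C = 0 - 1*(-5) = 0 + 5 = 5)
R = 3025
(R - O(a(-1)))/((C*6)) = (3025 - 1*44)/((5*6)) = (3025 - 44)/30 = 2981*(1/30) = 2981/30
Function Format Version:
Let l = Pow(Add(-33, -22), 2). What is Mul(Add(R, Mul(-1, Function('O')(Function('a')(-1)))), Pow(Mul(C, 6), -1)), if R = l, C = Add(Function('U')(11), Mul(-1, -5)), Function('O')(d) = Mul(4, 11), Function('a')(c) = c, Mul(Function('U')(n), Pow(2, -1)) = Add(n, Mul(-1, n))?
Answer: Rational(2981, 30) ≈ 99.367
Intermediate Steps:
Function('U')(n) = 0 (Function('U')(n) = Mul(2, Add(n, Mul(-1, n))) = Mul(2, 0) = 0)
Function('O')(d) = 44
l = 3025 (l = Pow(-55, 2) = 3025)
C = 5 (C = Add(0, Mul(-1, -5)) = Add(0, 5) = 5)
R = 3025
Mul(Add(R, Mul(-1, Function('O')(Function('a')(-1)))), Pow(Mul(C, 6), -1)) = Mul(Add(3025, Mul(-1, 44)), Pow(Mul(5, 6), -1)) = Mul(Add(3025, -44), Pow(30, -1)) = Mul(2981, Rational(1, 30)) = Rational(2981, 30)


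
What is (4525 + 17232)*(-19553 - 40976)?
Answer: -1316929453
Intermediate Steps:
(4525 + 17232)*(-19553 - 40976) = 21757*(-60529) = -1316929453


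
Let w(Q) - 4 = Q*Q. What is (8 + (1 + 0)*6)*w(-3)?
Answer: 182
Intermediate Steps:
w(Q) = 4 + Q**2 (w(Q) = 4 + Q*Q = 4 + Q**2)
(8 + (1 + 0)*6)*w(-3) = (8 + (1 + 0)*6)*(4 + (-3)**2) = (8 + 1*6)*(4 + 9) = (8 + 6)*13 = 14*13 = 182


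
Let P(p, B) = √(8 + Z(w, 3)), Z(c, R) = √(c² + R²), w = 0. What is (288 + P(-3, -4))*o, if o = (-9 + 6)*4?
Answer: -3456 - 12*√11 ≈ -3495.8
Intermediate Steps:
Z(c, R) = √(R² + c²)
P(p, B) = √11 (P(p, B) = √(8 + √(3² + 0²)) = √(8 + √(9 + 0)) = √(8 + √9) = √(8 + 3) = √11)
o = -12 (o = -3*4 = -12)
(288 + P(-3, -4))*o = (288 + √11)*(-12) = -3456 - 12*√11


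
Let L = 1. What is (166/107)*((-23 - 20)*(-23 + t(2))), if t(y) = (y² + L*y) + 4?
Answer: 92794/107 ≈ 867.23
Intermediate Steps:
t(y) = 4 + y + y² (t(y) = (y² + 1*y) + 4 = (y² + y) + 4 = (y + y²) + 4 = 4 + y + y²)
(166/107)*((-23 - 20)*(-23 + t(2))) = (166/107)*((-23 - 20)*(-23 + (4 + 2 + 2²))) = (166*(1/107))*(-43*(-23 + (4 + 2 + 4))) = 166*(-43*(-23 + 10))/107 = 166*(-43*(-13))/107 = (166/107)*559 = 92794/107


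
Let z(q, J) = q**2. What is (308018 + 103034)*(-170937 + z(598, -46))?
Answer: 76729843684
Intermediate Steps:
(308018 + 103034)*(-170937 + z(598, -46)) = (308018 + 103034)*(-170937 + 598**2) = 411052*(-170937 + 357604) = 411052*186667 = 76729843684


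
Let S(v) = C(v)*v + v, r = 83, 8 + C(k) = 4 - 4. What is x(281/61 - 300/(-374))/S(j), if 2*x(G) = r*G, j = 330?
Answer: -5120851/52700340 ≈ -0.097169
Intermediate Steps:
C(k) = -8 (C(k) = -8 + (4 - 4) = -8 + 0 = -8)
S(v) = -7*v (S(v) = -8*v + v = -7*v)
x(G) = 83*G/2 (x(G) = (83*G)/2 = 83*G/2)
x(281/61 - 300/(-374))/S(j) = (83*(281/61 - 300/(-374))/2)/((-7*330)) = (83*(281*(1/61) - 300*(-1/374))/2)/(-2310) = (83*(281/61 + 150/187)/2)*(-1/2310) = ((83/2)*(61697/11407))*(-1/2310) = (5120851/22814)*(-1/2310) = -5120851/52700340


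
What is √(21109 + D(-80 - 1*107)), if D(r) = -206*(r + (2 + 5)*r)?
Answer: √329285 ≈ 573.83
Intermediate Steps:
D(r) = -1648*r (D(r) = -206*(r + 7*r) = -1648*r)
√(21109 + D(-80 - 1*107)) = √(21109 - 1648*(-80 - 1*107)) = √(21109 - 1648*(-80 - 107)) = √(21109 - 1648*(-187)) = √(21109 + 308176) = √329285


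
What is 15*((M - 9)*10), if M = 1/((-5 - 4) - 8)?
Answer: -23100/17 ≈ -1358.8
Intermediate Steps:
M = -1/17 (M = 1/(-9 - 8) = 1/(-17) = -1/17 ≈ -0.058824)
15*((M - 9)*10) = 15*((-1/17 - 9)*10) = 15*(-154/17*10) = 15*(-1540/17) = -23100/17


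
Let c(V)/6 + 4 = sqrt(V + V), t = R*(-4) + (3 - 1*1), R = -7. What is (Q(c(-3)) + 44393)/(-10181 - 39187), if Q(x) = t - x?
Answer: -44447/49368 + I*sqrt(6)/8228 ≈ -0.90032 + 0.0002977*I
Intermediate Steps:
t = 30 (t = -7*(-4) + (3 - 1*1) = 28 + (3 - 1) = 28 + 2 = 30)
c(V) = -24 + 6*sqrt(2)*sqrt(V) (c(V) = -24 + 6*sqrt(V + V) = -24 + 6*sqrt(2*V) = -24 + 6*(sqrt(2)*sqrt(V)) = -24 + 6*sqrt(2)*sqrt(V))
Q(x) = 30 - x
(Q(c(-3)) + 44393)/(-10181 - 39187) = ((30 - (-24 + 6*sqrt(2)*sqrt(-3))) + 44393)/(-10181 - 39187) = ((30 - (-24 + 6*sqrt(2)*(I*sqrt(3)))) + 44393)/(-49368) = ((30 - (-24 + 6*I*sqrt(6))) + 44393)*(-1/49368) = ((30 + (24 - 6*I*sqrt(6))) + 44393)*(-1/49368) = ((54 - 6*I*sqrt(6)) + 44393)*(-1/49368) = (44447 - 6*I*sqrt(6))*(-1/49368) = -44447/49368 + I*sqrt(6)/8228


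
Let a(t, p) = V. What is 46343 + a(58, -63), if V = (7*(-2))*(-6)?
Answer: 46427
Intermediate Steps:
V = 84 (V = -14*(-6) = 84)
a(t, p) = 84
46343 + a(58, -63) = 46343 + 84 = 46427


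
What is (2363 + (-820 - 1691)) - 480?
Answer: -628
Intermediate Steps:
(2363 + (-820 - 1691)) - 480 = (2363 - 2511) - 480 = -148 - 480 = -628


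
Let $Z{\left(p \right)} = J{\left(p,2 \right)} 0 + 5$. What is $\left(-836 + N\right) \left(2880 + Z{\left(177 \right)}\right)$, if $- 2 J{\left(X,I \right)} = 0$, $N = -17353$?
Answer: $-52475265$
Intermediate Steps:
$J{\left(X,I \right)} = 0$ ($J{\left(X,I \right)} = \left(- \frac{1}{2}\right) 0 = 0$)
$Z{\left(p \right)} = 5$ ($Z{\left(p \right)} = 0 \cdot 0 + 5 = 0 + 5 = 5$)
$\left(-836 + N\right) \left(2880 + Z{\left(177 \right)}\right) = \left(-836 - 17353\right) \left(2880 + 5\right) = \left(-18189\right) 2885 = -52475265$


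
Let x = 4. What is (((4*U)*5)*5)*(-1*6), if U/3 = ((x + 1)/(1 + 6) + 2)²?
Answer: -649800/49 ≈ -13261.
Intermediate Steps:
U = 1083/49 (U = 3*((4 + 1)/(1 + 6) + 2)² = 3*(5/7 + 2)² = 3*(19/7)² = 3*(361/49) = 1083/49 ≈ 22.102)
(((4*U)*5)*5)*(-1*6) = (((4*(1083/49))*5)*5)*(-1*6) = (((4332/49)*5)*5)*(-6) = ((21660/49)*5)*(-6) = (108300/49)*(-6) = -649800/49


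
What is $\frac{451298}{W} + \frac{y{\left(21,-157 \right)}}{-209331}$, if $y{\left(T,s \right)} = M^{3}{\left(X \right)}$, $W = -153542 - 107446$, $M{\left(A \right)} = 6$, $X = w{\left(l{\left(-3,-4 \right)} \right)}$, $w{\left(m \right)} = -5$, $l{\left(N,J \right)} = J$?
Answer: $- \frac{1750500649}{1011719982} \approx -1.7302$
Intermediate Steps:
$X = -5$
$W = -260988$ ($W = -153542 - 107446 = -260988$)
$y{\left(T,s \right)} = 216$ ($y{\left(T,s \right)} = 6^{3} = 216$)
$\frac{451298}{W} + \frac{y{\left(21,-157 \right)}}{-209331} = \frac{451298}{-260988} + \frac{216}{-209331} = 451298 \left(- \frac{1}{260988}\right) + 216 \left(- \frac{1}{209331}\right) = - \frac{225649}{130494} - \frac{8}{7753} = - \frac{1750500649}{1011719982}$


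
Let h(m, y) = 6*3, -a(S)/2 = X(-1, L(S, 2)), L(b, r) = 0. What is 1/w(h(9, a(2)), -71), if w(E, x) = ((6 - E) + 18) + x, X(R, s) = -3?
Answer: -1/65 ≈ -0.015385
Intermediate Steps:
a(S) = 6 (a(S) = -2*(-3) = 6)
h(m, y) = 18
w(E, x) = 24 + x - E (w(E, x) = (24 - E) + x = 24 + x - E)
1/w(h(9, a(2)), -71) = 1/(24 - 71 - 1*18) = 1/(24 - 71 - 18) = 1/(-65) = -1/65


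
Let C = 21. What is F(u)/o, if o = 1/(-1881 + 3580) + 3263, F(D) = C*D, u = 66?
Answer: 130823/307991 ≈ 0.42476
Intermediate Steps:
F(D) = 21*D
o = 5543838/1699 (o = 1/1699 + 3263 = 5543838/1699 ≈ 3263.0)
F(u)/o = (21*66)/(5543838/1699) = 1386*(1699/5543838) = 130823/307991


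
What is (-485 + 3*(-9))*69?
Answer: -35328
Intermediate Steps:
(-485 + 3*(-9))*69 = (-485 - 27)*69 = -512*69 = -35328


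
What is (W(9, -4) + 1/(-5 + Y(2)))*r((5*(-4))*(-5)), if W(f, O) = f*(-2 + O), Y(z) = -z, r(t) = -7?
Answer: 379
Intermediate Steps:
(W(9, -4) + 1/(-5 + Y(2)))*r((5*(-4))*(-5)) = (9*(-2 - 4) + 1/(-5 - 1*2))*(-7) = (9*(-6) + 1/(-5 - 2))*(-7) = (-54 + 1/(-7))*(-7) = (-54 - ⅐)*(-7) = -379/7*(-7) = 379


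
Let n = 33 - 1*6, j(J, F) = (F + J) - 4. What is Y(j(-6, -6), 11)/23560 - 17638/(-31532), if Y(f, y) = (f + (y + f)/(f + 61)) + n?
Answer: 467881457/835755660 ≈ 0.55983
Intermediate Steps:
j(J, F) = -4 + F + J
n = 27 (n = 33 - 6 = 27)
Y(f, y) = 27 + f + (f + y)/(61 + f) (Y(f, y) = (f + (y + f)/(f + 61)) + 27 = (f + (f + y)/(61 + f)) + 27 = 27 + f + (f + y)/(61 + f))
Y(j(-6, -6), 11)/23560 - 17638/(-31532) = ((1647 + 11 + (-4 - 6 - 6)² + 89*(-4 - 6 - 6))/(61 + (-4 - 6 - 6)))/23560 - 17638/(-31532) = ((1647 + 11 + (-16)² + 89*(-16))/(61 - 16))*(1/23560) - 17638*(-1/31532) = ((1647 + 11 + 256 - 1424)/45)*(1/23560) + 8819/15766 = ((1/45)*490)*(1/23560) + 8819/15766 = (98/9)*(1/23560) + 8819/15766 = 49/106020 + 8819/15766 = 467881457/835755660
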